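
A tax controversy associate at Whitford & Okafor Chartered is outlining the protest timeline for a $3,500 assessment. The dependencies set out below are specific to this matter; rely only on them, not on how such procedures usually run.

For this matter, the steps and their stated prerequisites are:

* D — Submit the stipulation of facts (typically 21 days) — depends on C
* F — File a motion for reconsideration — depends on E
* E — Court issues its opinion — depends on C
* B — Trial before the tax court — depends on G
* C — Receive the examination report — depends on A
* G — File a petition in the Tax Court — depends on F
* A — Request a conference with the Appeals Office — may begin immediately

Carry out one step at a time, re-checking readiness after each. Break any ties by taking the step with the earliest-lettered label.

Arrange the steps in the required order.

Only A has no prerequisites, so it is first.
C needed A, now all done → C.
D and E are both available; D has the earlier label → D.
E needed C, now all done → E.
F is the only step now ready → F.
G needed F, now all done → G.
B is the only step now ready → B.

A C D E F G B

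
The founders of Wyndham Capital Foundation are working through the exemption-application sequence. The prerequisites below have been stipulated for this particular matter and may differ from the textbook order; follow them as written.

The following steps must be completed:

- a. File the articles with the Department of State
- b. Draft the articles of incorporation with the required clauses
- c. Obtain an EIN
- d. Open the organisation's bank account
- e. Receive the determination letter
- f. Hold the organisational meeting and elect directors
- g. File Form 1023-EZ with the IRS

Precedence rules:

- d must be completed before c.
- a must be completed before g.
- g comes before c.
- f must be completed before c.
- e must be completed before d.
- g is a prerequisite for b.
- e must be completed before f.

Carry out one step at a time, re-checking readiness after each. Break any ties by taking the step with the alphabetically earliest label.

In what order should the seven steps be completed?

a → e → d → f → g → b → c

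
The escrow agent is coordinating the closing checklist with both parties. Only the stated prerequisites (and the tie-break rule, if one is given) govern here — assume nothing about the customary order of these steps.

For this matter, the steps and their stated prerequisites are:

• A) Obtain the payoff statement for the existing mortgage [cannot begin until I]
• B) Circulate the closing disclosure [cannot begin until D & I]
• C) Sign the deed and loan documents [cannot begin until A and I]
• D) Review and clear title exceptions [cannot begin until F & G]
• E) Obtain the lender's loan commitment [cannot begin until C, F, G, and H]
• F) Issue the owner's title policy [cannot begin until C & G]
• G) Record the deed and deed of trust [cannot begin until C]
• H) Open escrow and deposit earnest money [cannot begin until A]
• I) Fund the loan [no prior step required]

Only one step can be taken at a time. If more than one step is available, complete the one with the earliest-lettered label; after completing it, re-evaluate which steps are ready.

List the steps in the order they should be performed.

I, A, C, G, F, D, B, H, E

Only I has no prerequisites, so it is first.
A needed I, now all done → A.
Now C and H have their prerequisites met. C has the earlier label, so C next.
G and H are both available; G has the earlier label → G.
Ready: F and H. F has the earlier label → F.
D now also ready, so the ready set is {D, H}; D has the earlier label → D.
Ready: B and H. B has the earlier label → B.
H needed A, now all done → H.
E is the only step now ready → E.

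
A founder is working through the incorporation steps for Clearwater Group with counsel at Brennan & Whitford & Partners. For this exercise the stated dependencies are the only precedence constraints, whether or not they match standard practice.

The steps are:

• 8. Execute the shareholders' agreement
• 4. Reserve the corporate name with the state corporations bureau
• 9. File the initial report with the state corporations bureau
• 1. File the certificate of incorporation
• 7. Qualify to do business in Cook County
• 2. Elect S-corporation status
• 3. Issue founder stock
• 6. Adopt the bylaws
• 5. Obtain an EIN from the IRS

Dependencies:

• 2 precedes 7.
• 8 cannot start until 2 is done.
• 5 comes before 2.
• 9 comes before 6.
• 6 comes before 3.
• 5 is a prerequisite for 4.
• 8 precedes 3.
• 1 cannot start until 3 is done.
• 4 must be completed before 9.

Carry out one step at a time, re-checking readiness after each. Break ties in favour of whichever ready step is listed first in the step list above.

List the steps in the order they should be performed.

5 4 9 2 8 7 6 3 1

5 has no prerequisites → 5 first.
Now 4 and 2 have their prerequisites met. 4 is listed earlier, so 4 next.
9 now also ready, so the ready set is {9, 2}; 9 is listed earlier → 9.
2 and 6 are both available; 2 is listed earlier → 2.
8 and 7 now also ready, so the ready set is {8, 7, 6}; 8 is listed earlier → 8.
Ready: 7 and 6. 7 is listed earlier → 7.
6 needed 9, now all done → 6.
3 needed 8 and 6, now all done → 3.
Next only 1 has its prerequisites met → 1.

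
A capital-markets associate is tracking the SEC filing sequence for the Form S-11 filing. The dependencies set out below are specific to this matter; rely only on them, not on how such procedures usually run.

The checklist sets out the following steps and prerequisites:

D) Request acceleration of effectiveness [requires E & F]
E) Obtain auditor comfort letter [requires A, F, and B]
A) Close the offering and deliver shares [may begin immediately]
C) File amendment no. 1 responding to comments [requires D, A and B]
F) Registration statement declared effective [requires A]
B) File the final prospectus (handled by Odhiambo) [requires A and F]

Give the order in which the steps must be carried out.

A has no prerequisites → A first.
F needed A, now all done → F.
B needed A and F, now all done → B.
Next only E has its prerequisites met → E.
D is the only step now ready → D.
C needed D, A and B, now all done → C.

A, F, B, E, D, C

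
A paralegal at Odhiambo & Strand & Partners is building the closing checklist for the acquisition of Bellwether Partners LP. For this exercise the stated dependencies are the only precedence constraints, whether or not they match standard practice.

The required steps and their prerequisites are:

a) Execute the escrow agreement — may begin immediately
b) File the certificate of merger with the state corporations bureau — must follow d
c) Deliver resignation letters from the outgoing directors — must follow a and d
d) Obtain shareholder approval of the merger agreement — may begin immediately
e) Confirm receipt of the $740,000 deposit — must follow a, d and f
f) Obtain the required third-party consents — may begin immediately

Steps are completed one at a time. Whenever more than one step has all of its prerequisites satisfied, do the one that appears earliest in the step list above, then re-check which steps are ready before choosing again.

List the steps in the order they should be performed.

a, d and f have no prerequisites; a is listed earlier, so a is first.
Now d and f have their prerequisites met. d is listed earlier, so d next.
b and c now also ready, so the ready set is {b, c, f}; b is listed earlier → b.
c and f are both available; c is listed earlier → c.
That leaves f as the only ready step → f.
That leaves e as the only ready step → e.

a, d, b, c, f, e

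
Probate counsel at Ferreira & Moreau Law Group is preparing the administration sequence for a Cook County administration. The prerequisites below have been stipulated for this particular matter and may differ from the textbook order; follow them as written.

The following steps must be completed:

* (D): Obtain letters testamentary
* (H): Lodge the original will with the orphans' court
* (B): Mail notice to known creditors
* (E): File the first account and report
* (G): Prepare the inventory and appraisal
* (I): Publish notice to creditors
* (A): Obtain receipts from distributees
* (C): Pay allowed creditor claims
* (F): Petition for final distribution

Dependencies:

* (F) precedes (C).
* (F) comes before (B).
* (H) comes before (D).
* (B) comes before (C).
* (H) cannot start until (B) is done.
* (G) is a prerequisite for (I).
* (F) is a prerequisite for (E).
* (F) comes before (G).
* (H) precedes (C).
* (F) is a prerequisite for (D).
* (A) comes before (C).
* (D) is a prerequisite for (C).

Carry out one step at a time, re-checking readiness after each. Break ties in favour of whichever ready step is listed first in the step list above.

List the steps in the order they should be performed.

(A) (F) (B) (H) (D) (E) (G) (I) (C)

Nothing is required for (A) and (F). (A) is listed earlier → (A) first.
(F) is the only step now ready → (F).
Ready: (B), (E) and (G). (B) is listed earlier → (B).
(H) now also ready, so the ready set is {(H), (E), (G)}; (H) is listed earlier → (H).
Now (D), (E) and (G) have their prerequisites met. (D) is listed earlier, so (D) next.
(C) now also ready, so the ready set is {(E), (G), (C)}; (E) is listed earlier → (E).
Ready: (G) and (C). (G) is listed earlier → (G).
Ready: (I) and (C). (I) is listed earlier → (I).
Next only (C) has its prerequisites met → (C).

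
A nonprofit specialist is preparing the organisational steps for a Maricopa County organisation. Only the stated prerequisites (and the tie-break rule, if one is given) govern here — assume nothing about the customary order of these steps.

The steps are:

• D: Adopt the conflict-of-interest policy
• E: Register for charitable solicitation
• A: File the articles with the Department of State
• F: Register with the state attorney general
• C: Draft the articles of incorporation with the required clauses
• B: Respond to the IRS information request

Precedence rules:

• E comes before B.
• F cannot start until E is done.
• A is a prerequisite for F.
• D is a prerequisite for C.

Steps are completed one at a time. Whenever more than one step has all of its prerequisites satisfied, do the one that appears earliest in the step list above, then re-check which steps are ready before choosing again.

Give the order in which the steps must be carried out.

D, E, A, F, C, B

D, E and A have no prerequisites; D is listed earlier, so D is first.
C now also ready, so the ready set is {E, A, C}; E is listed earlier → E.
Now A, C and B have their prerequisites met. A is listed earlier, so A next.
F now also ready, so the ready set is {F, C, B}; F is listed earlier → F.
Ready: C and B. C is listed earlier → C.
B needed E, now all done → B.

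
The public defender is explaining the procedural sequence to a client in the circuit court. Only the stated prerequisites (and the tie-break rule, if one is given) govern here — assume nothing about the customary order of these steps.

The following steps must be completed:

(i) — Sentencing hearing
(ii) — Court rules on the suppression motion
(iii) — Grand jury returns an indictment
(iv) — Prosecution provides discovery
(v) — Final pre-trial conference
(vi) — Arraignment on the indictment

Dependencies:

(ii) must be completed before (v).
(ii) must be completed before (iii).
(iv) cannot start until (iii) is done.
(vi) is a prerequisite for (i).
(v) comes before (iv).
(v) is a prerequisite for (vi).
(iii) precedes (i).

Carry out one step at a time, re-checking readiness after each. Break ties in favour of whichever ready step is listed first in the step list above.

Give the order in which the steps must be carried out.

(ii) is the only step with nothing outstanding, so it goes first.
Ready: (iii) and (v). (iii) is listed earlier → (iii).
That leaves (v) as the only ready step → (v).
Ready: (iv) and (vi). (iv) is listed earlier → (iv).
(vi) needed (v), now all done → (vi).
That leaves (i) as the only ready step → (i).

(ii) → (iii) → (v) → (iv) → (vi) → (i)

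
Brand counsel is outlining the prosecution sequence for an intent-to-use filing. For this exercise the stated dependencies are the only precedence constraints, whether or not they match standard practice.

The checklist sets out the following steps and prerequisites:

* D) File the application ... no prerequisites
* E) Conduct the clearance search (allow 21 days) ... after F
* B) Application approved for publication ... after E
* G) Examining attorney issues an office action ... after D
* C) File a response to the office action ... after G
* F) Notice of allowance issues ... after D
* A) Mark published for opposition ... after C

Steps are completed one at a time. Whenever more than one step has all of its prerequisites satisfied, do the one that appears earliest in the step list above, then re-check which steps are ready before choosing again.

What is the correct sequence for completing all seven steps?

D, G, C, F, E, B, A

Only D has no prerequisites, so it is first.
Ready: G and F. G is listed earlier → G.
C now also ready, so the ready set is {C, F}; C is listed earlier → C.
F and A are both available; F is listed earlier → F.
Now E and A have their prerequisites met. E is listed earlier, so E next.
Ready: B and A. B is listed earlier → B.
Next only A has its prerequisites met → A.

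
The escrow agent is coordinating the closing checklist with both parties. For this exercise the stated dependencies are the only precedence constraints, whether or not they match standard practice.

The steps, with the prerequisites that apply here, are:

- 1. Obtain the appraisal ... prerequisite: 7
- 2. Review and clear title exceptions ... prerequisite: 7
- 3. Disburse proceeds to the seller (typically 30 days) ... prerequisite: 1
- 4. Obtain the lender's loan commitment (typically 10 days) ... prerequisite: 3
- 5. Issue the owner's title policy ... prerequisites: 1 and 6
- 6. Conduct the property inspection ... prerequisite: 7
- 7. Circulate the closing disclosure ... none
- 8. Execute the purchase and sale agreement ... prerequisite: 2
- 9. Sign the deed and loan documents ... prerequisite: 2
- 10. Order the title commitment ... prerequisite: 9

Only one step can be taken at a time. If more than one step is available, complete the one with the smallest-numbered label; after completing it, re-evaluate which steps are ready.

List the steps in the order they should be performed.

7, 1, 2, 3, 4, 6, 5, 8, 9, 10

7 has no prerequisites → 7 first.
Now 1, 2 and 6 have their prerequisites met. 1 has the earlier label, so 1 next.
2, 3 and 6 are all available; 2 has the earlier label → 2.
Ready: 3, 6, 8 and 9. 3 has the earlier label → 3.
4 now also ready, so the ready set is {4, 6, 8, 9}; 4 has the earlier label → 4.
6, 8 and 9 are all available; 6 has the earlier label → 6.
Now 5, 8 and 9 have their prerequisites met. 5 has the earlier label, so 5 next.
Ready: 8 and 9. 8 has the earlier label → 8.
9 needed 2, now all done → 9.
10 is the only step now ready → 10.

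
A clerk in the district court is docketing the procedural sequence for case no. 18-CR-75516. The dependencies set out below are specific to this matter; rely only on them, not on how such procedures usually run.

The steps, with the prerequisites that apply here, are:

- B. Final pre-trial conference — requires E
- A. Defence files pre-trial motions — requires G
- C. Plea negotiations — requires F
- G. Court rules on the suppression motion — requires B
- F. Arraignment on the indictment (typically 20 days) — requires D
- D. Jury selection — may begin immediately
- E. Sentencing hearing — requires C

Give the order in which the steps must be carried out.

D F C E B G A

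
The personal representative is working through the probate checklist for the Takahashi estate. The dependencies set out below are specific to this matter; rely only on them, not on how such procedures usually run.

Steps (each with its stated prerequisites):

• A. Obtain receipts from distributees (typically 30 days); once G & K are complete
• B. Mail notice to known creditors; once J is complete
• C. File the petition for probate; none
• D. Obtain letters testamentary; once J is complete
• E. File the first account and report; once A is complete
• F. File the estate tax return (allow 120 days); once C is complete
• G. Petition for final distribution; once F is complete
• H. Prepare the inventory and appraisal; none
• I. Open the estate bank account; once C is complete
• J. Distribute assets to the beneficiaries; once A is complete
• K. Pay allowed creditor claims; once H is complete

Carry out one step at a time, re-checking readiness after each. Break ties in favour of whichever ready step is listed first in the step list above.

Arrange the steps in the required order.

C → F → G → H → I → K → A → E → J → B → D

C and H have no prerequisites; C is listed earlier, so C is first.
Now F, H and I have their prerequisites met. F is listed earlier, so F next.
G now also ready, so the ready set is {G, H, I}; G is listed earlier → G.
Ready: H and I. H is listed earlier → H.
K now also ready, so the ready set is {I, K}; I is listed earlier → I.
Next only K has its prerequisites met → K.
A needed G and K, now all done → A.
E and J are both available; E is listed earlier → E.
J is the only step now ready → J.
B and D are both available; B is listed earlier → B.
D needed J, now all done → D.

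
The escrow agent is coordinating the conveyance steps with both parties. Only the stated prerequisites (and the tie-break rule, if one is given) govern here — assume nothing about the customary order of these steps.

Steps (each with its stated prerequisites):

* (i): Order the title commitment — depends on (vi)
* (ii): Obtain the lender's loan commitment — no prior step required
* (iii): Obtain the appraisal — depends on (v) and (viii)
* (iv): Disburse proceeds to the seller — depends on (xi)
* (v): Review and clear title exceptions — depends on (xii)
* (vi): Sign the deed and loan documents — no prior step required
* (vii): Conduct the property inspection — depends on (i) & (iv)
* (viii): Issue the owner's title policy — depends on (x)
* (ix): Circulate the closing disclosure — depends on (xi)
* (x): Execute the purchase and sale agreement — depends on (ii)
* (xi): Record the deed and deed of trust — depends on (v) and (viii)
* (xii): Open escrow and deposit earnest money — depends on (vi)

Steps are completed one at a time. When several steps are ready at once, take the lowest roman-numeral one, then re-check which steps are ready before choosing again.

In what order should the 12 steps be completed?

(ii) and (vi) have no prerequisites; (ii) has the earlier label, so (ii) is first.
(vi) and (x) are both available; (vi) has the earlier label → (vi).
(i), (x) and (xii) are all available; (i) has the earlier label → (i).
Ready: (x) and (xii). (x) has the earlier label → (x).
Ready: (viii) and (xii). (viii) has the earlier label → (viii).
Next only (xii) has its prerequisites met → (xii).
(v) needed (xii), now all done → (v).
Ready: (iii) and (xi). (iii) has the earlier label → (iii).
Next only (xi) has its prerequisites met → (xi).
(iv) and (ix) are both available; (iv) has the earlier label → (iv).
(vii) now also ready, so the ready set is {(vii), (ix)}; (vii) has the earlier label → (vii).
(ix) needed (xi), now all done → (ix).

(ii) → (vi) → (i) → (x) → (viii) → (xii) → (v) → (iii) → (xi) → (iv) → (vii) → (ix)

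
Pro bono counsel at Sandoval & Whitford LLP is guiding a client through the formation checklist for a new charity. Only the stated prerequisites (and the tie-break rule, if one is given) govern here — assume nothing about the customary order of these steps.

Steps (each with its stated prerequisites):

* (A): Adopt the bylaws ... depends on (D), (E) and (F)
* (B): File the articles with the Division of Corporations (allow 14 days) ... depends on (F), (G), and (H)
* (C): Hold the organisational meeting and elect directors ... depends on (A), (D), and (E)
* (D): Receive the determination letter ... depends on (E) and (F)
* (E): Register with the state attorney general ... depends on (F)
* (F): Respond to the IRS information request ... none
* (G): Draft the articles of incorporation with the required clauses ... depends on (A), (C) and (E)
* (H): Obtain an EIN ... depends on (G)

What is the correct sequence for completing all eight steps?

(F), (E), (D), (A), (C), (G), (H), (B)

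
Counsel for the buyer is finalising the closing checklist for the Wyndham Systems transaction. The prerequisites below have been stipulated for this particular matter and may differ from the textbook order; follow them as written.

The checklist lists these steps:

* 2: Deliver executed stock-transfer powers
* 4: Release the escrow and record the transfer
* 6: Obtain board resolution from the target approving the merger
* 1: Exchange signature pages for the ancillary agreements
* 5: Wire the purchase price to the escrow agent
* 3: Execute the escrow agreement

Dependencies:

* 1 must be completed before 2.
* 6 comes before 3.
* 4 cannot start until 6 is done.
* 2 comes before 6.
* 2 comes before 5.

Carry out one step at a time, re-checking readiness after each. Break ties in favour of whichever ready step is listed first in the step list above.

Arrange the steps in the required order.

1 2 6 4 5 3

1 is the only step with nothing outstanding, so it goes first.
Next only 2 has its prerequisites met → 2.
Now 6 and 5 have their prerequisites met. 6 is listed earlier, so 6 next.
Now 4, 5 and 3 have their prerequisites met. 4 is listed earlier, so 4 next.
Ready: 5 and 3. 5 is listed earlier → 5.
That leaves 3 as the only ready step → 3.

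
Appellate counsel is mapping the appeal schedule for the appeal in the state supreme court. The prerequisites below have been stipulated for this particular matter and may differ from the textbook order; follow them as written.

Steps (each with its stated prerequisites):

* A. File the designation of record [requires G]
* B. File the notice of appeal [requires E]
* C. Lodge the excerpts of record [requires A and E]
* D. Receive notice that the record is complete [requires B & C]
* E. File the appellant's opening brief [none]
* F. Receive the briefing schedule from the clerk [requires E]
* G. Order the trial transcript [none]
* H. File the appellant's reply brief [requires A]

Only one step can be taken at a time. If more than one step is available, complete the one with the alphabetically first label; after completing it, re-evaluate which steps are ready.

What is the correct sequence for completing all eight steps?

Nothing is required for E and G. E has the earlier label → E first.
B, F and G are all available; B has the earlier label → B.
Now F and G have their prerequisites met. F has the earlier label, so F next.
Next only G has its prerequisites met → G.
A needed G, now all done → A.
C and H are both available; C has the earlier label → C.
D now also ready, so the ready set is {D, H}; D has the earlier label → D.
Next only H has its prerequisites met → H.

E, B, F, G, A, C, D, H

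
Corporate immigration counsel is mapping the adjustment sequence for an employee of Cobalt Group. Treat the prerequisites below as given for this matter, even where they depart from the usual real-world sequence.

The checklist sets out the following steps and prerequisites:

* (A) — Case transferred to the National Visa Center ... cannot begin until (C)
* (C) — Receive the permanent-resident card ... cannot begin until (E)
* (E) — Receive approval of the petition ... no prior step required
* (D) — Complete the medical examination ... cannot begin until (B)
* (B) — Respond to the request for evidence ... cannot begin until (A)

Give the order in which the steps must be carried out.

(E), (C), (A), (B), (D)

(E) is the only step with nothing outstanding, so it goes first.
(C) needed (E), now all done → (C).
Next only (A) has its prerequisites met → (A).
(B) needed (A), now all done → (B).
(D) needed (B), now all done → (D).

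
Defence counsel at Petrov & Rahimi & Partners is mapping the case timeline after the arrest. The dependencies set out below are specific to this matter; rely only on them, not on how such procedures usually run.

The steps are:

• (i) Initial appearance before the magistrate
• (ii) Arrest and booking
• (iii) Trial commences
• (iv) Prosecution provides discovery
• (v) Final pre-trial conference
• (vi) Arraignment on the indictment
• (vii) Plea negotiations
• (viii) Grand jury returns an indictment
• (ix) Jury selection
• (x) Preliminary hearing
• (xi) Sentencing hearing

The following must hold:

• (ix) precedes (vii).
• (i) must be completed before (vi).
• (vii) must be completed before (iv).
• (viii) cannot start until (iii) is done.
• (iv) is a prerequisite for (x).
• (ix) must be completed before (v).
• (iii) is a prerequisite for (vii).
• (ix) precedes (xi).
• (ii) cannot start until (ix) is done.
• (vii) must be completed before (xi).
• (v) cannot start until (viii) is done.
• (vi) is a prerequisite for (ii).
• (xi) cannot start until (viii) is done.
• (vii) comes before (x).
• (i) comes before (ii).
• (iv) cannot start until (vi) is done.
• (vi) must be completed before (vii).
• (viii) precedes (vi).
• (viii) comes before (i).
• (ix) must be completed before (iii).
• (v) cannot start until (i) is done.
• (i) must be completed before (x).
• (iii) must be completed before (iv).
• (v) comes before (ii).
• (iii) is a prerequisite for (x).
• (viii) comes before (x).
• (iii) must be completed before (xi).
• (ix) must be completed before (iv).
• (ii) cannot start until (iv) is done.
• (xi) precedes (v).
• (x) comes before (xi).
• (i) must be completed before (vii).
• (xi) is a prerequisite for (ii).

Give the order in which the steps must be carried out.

(ix), (iii), (viii), (i), (vi), (vii), (iv), (x), (xi), (v), (ii)

(ix) is the only step with nothing outstanding, so it goes first.
(iii) needed (ix), now all done → (iii).
(viii) needed (iii), now all done → (viii).
Next only (i) has its prerequisites met → (i).
(vi) needed (i) and (viii), now all done → (vi).
(vii) needed (i), (iii), (vi) and (ix), now all done → (vii).
Next only (iv) has its prerequisites met → (iv).
(x) is the only step now ready → (x).
(xi) needed (iii), (vii), (viii), (ix) and (x), now all done → (xi).
(v) is the only step now ready → (v).
(ii) needed (i), (iv), (v), (vi), (ix) and (xi), now all done → (ii).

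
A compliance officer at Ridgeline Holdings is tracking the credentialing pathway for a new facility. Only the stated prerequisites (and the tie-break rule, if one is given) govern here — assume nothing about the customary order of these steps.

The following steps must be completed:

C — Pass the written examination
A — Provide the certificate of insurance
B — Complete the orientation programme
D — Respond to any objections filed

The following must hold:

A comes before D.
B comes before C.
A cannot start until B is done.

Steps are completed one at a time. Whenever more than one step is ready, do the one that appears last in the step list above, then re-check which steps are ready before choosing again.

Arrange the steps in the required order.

B → A → D → C

B is the only step with nothing outstanding, so it goes first.
Ready: A and C. A is listed later → A.
Now D and C have their prerequisites met. D is listed later, so D next.
C is the only step now ready → C.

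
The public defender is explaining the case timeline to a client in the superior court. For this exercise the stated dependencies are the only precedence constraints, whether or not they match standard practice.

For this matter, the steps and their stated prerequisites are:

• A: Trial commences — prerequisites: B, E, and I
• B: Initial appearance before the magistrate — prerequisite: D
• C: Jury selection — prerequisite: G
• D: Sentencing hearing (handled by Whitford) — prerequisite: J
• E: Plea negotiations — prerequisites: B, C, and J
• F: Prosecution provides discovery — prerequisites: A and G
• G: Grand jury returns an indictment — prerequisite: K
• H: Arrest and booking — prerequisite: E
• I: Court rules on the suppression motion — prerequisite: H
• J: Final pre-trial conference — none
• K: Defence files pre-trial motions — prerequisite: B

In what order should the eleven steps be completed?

J has no prerequisites → J first.
D is the only step now ready → D.
B is the only step now ready → B.
K needed B, now all done → K.
Next only G has its prerequisites met → G.
C is the only step now ready → C.
That leaves E as the only ready step → E.
That leaves H as the only ready step → H.
I needed H, now all done → I.
That leaves A as the only ready step → A.
That leaves F as the only ready step → F.

J D B K G C E H I A F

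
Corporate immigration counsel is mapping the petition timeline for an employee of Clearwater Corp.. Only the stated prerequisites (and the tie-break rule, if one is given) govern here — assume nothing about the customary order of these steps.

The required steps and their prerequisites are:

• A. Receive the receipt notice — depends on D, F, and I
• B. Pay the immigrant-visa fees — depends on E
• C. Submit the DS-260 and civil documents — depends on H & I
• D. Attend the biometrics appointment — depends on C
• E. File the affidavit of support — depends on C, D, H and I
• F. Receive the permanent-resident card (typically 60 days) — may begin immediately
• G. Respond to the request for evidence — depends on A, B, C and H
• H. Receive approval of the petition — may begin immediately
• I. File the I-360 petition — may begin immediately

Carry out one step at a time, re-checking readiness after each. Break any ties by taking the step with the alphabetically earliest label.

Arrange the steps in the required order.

Nothing is required for F, H and I. F has the earlier label → F first.
H and I are both available; H has the earlier label → H.
I is the only step now ready → I.
C is the only step now ready → C.
D needed C, now all done → D.
A and E are both available; A has the earlier label → A.
E needed C, D, H and I, now all done → E.
Next only B has its prerequisites met → B.
G needed A, B, C and H, now all done → G.

F → H → I → C → D → A → E → B → G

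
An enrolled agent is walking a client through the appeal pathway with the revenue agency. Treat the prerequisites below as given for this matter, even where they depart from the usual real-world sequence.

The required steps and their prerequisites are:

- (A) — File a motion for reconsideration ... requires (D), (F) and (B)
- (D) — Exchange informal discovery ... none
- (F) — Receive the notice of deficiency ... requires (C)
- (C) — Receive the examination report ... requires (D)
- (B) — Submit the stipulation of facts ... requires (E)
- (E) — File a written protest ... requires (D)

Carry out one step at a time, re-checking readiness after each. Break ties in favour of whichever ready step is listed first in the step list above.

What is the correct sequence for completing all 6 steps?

(D) (C) (F) (E) (B) (A)

Only (D) has no prerequisites, so it is first.
Now (C) and (E) have their prerequisites met. (C) is listed earlier, so (C) next.
(F) now also ready, so the ready set is {(F), (E)}; (F) is listed earlier → (F).
(E) needed (D), now all done → (E).
Next only (B) has its prerequisites met → (B).
(A) is the only step now ready → (A).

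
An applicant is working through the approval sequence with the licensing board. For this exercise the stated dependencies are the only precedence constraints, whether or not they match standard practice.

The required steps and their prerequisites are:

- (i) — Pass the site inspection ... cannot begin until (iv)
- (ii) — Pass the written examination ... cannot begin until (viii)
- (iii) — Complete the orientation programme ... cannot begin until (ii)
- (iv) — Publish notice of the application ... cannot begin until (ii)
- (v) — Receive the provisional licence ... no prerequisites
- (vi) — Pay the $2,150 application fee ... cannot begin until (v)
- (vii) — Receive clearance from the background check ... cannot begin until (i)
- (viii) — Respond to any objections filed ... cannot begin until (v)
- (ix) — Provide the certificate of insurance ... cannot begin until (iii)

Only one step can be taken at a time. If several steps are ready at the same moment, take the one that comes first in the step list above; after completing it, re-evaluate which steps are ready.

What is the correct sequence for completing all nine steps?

(v), (vi), (viii), (ii), (iii), (iv), (i), (vii), (ix)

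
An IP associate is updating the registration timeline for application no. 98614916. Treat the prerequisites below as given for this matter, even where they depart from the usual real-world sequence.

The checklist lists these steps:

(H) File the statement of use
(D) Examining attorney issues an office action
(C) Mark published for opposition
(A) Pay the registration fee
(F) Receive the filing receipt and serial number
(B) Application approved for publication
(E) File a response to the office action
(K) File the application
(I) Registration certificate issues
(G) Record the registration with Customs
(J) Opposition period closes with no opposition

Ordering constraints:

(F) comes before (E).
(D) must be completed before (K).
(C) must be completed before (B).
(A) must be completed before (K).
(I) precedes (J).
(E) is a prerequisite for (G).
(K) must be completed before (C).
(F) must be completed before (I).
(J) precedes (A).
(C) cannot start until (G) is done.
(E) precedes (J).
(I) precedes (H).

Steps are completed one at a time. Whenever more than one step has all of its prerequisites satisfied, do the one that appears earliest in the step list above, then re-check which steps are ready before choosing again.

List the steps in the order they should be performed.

(D) and (F) have no prerequisites; (D) is listed earlier, so (D) is first.
(F) is the only step now ready → (F).
Now (E) and (I) have their prerequisites met. (E) is listed earlier, so (E) next.
Ready: (I) and (G). (I) is listed earlier → (I).
Now (H), (G) and (J) have their prerequisites met. (H) is listed earlier, so (H) next.
Now (G) and (J) have their prerequisites met. (G) is listed earlier, so (G) next.
Next only (J) has its prerequisites met → (J).
(A) needed (J), now all done → (A).
(K) needed (D) and (A), now all done → (K).
Next only (C) has its prerequisites met → (C).
(B) is the only step now ready → (B).

(D) (F) (E) (I) (H) (G) (J) (A) (K) (C) (B)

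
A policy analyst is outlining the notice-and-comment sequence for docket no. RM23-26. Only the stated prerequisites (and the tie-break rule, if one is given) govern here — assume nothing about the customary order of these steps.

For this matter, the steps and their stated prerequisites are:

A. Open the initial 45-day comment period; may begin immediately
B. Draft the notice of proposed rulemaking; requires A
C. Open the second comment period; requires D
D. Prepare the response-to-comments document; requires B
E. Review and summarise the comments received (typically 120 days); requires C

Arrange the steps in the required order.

Only A has no prerequisites, so it is first.
B is the only step now ready → B.
D needed B, now all done → D.
C is the only step now ready → C.
That leaves E as the only ready step → E.

A, B, D, C, E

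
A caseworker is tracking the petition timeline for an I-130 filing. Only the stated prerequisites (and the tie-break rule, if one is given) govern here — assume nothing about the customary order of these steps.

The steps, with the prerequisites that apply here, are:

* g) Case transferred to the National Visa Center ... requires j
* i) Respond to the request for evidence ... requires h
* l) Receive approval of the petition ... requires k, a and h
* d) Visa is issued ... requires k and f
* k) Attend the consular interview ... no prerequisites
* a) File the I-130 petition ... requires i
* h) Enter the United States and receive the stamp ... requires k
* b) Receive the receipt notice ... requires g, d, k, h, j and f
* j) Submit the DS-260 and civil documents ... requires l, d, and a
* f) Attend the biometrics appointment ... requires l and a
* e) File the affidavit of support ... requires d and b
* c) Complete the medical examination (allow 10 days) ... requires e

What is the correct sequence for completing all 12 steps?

k, h, i, a, l, f, d, j, g, b, e, c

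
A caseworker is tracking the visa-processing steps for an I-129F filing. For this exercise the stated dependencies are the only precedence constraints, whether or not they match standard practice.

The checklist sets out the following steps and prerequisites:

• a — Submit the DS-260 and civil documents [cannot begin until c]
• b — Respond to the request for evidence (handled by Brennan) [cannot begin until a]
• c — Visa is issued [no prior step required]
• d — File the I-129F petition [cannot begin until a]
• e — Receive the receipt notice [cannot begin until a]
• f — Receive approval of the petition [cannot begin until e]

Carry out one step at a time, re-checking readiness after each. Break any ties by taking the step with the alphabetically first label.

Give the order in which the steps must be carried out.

c has no prerequisites → c first.
Next only a has its prerequisites met → a.
b, d and e are all available; b has the earlier label → b.
d and e are both available; d has the earlier label → d.
e is the only step now ready → e.
f needed e, now all done → f.

c, a, b, d, e, f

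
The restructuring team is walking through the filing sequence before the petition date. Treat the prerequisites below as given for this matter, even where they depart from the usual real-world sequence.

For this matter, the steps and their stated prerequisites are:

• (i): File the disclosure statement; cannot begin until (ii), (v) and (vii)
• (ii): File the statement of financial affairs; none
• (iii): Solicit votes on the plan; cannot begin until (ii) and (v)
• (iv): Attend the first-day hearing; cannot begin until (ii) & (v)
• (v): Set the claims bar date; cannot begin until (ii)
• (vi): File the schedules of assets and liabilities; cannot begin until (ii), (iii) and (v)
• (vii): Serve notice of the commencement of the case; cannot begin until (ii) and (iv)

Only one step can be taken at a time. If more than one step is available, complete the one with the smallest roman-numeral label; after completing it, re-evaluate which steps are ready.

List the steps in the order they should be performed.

(ii) has no prerequisites → (ii) first.
(v) is the only step now ready → (v).
(iii) and (iv) are both available; (iii) has the earlier label → (iii).
(iv) and (vi) are both available; (iv) has the earlier label → (iv).
(vii) now also ready, so the ready set is {(vi), (vii)}; (vi) has the earlier label → (vi).
(vii) needed (ii) and (iv), now all done → (vii).
(i) is the only step now ready → (i).

(ii) → (v) → (iii) → (iv) → (vi) → (vii) → (i)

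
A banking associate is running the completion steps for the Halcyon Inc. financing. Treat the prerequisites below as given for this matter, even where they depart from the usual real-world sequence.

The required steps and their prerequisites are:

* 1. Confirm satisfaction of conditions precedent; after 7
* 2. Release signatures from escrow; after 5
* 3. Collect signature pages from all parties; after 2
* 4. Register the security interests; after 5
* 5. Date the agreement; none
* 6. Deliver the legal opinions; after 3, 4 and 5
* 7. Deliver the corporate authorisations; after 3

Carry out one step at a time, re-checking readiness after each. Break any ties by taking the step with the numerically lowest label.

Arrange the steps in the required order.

5, 2, 3, 4, 6, 7, 1

5 has no prerequisites → 5 first.
Ready: 2 and 4. 2 has the earlier label → 2.
3 now also ready, so the ready set is {3, 4}; 3 has the earlier label → 3.
4 and 7 are both available; 4 has the earlier label → 4.
6 now also ready, so the ready set is {6, 7}; 6 has the earlier label → 6.
7 needed 3, now all done → 7.
1 needed 7, now all done → 1.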